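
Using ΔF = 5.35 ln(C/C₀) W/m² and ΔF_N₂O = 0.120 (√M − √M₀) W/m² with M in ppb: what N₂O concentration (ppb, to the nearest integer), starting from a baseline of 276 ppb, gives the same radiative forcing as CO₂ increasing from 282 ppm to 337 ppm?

CO₂ forcing: 5.35 × ln(337/282) = 5.35 × 0.178176 = 0.95324 W/m².
Set 0.120(√M − √276) = 0.95324: √M = 0.95324/0.120 + √276 = 7.9437 + 16.6132 = 24.5569.
M = (24.5569)² = 603.04 ppb.

M ≈ 603 ppb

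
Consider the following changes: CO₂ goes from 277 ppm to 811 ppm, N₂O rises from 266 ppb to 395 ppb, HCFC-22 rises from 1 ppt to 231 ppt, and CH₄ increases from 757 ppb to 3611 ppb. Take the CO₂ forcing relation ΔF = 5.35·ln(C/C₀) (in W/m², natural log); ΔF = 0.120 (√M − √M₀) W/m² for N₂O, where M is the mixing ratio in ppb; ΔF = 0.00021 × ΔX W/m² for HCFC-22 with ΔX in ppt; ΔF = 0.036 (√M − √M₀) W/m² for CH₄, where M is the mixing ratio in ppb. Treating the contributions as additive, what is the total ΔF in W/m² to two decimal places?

CO₂: 5.35 × ln(811/277) = 5.35 × ln(2.92780) = 5.35 × 1.07425 = 5.7472 W/m².
N₂O: 0.120 × (√395 − √266) = 0.120 × (19.8746 − 16.3095) = 0.120 × 3.5651 = 0.4278 W/m².
HCFC-22: ΔF = 0.00021 × (231 − 1) = 0.00021 × 230 = 0.0483 W/m².
CH₄: 0.036 × (√3611 − √757) = 0.036 × (60.0916 − 27.5136) = 0.036 × 32.5780 = 1.1728 W/m².
Total ΔF = 5.7472 + 0.4278 + 0.0483 + 1.1728 = 7.3961 W/m².

ΔF = 7.40 W/m²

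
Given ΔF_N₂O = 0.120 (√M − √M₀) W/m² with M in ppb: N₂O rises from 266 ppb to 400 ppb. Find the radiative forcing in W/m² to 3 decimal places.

ΔF = 0.443 W/m²

N₂O: 0.120 × (√400 − √266) = 0.120 × (20.0000 − 16.3095) = 0.120 × 3.6905 = 0.4429 W/m².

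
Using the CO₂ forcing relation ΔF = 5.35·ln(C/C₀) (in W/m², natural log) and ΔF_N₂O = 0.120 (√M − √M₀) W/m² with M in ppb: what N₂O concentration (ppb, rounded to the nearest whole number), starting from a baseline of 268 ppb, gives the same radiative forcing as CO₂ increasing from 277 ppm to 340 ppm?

CO₂ forcing: 5.35 × ln(340/277) = 5.35 × 0.204928 = 1.09636 W/m².
Set 0.120(√M − √268) = 1.09636: √M = 1.09636/0.120 + √268 = 9.1363 + 16.3707 = 25.5070.
M = (25.5070)² = 650.61 ppb.

M ≈ 651 ppb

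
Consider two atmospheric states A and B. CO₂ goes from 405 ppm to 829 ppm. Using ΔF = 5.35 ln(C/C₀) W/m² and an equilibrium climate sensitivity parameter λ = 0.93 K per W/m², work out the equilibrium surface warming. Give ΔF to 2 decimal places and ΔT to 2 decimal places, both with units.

ΔF = 3.83 W/m²; ΔT = 3.56 K

CO₂: 5.35 × ln(829/405) = 5.35 × ln(2.04691) = 5.35 × 0.71633 = 3.8324 W/m².
ΔT = λ ΔF = 0.93 × 3.83 = 3.5619 K.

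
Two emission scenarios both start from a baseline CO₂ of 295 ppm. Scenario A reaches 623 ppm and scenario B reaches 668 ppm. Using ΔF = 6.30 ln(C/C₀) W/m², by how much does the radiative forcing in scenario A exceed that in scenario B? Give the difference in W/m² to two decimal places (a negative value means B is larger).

ΔF_A − ΔF_B = -0.44 W/m²

ΔF_A = 6.30 ln(623/295) = 6.30 × 0.74757 = 4.7097 W/m².
ΔF_B = 6.30 ln(668/295) = 6.30 × 0.81731 = 5.1491 W/m².
Difference: 4.7097 − 5.1491 = -0.4394 W/m².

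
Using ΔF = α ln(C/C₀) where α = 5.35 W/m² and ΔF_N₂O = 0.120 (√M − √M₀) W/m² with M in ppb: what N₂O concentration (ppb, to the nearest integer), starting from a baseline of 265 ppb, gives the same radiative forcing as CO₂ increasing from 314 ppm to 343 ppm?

M ≈ 409 ppb

CO₂ forcing: 5.35 × ln(343/314) = 5.35 × 0.088337 = 0.47260 W/m².
Set 0.120(√M − √265) = 0.47260: √M = 0.47260/0.120 + √265 = 3.9383 + 16.2788 = 20.2171.
M = (20.2171)² = 408.73 ppb.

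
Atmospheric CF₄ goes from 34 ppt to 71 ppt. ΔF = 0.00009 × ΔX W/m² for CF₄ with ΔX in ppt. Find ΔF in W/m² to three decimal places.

CF₄: ΔF = 0.00009 × (71 − 34) = 0.00009 × 37 = 0.0033 W/m².

ΔF = 0.003 W/m²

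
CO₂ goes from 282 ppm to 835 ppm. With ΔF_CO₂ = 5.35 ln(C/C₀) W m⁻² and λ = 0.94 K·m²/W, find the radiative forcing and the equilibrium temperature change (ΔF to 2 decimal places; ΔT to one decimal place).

CO₂: 5.35 × ln(835/282) = 5.35 × ln(2.96099) = 5.35 × 1.08552 = 5.8075 W/m².
ΔT = λ ΔF = 0.94 × 5.81 = 5.4614 K.

ΔF = 5.81 W/m²; ΔT = 5.5 K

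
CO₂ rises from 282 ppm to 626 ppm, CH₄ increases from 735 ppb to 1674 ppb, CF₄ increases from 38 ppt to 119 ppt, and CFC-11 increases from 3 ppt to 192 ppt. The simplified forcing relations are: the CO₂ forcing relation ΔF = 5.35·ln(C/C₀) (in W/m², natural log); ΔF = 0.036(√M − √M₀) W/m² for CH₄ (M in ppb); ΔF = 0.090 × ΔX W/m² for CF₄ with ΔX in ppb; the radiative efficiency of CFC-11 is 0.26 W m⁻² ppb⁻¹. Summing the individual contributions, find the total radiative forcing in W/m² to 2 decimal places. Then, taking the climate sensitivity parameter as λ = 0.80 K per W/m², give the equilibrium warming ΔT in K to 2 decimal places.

ΔF = 4.82 W/m²; ΔT = 3.86 K

CO₂: 5.35 × ln(626/282) = 5.35 × ln(2.21986) = 5.35 × 0.79744 = 4.2663 W/m².
CH₄: 0.036 × (√1674 − √735) = 0.036 × (40.9145 − 27.1109) = 0.036 × 13.8036 = 0.4969 W/m².
CF₄: Δ = 119 − 38 = 81 ppt = 0.081 ppb; ΔF = 0.090 × 0.081 = 0.0073 W/m².
CFC-11: Δ = 192 − 3 = 189 ppt = 0.189 ppb; ΔF = 0.26 × 0.189 = 0.0491 W/m².
Total ΔF = 4.2663 + 0.4969 + 0.0073 + 0.0491 = 4.8196 W/m².
ΔT = λ ΔF = 0.80 × 4.82 = 3.8560 K.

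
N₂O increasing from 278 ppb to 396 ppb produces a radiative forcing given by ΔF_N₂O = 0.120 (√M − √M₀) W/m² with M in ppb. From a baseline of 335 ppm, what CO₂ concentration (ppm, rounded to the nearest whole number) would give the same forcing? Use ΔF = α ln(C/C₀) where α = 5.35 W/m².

C ≈ 360 ppm

N₂O forcing: 0.120 × (√396 − √278) = 0.120 × (19.8997 − 16.6733) = 0.120 × 3.2264 = 0.38717 W/m².
Set 5.35 ln(C/335) = 0.38717: ln(C/335) = 0.38717/5.35 = 0.07237, so C = 335 × e^0.07237 = 335 × 1.07505 = 360.14 ppm.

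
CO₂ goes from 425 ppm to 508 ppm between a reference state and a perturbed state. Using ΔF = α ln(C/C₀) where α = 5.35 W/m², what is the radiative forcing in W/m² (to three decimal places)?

ΔF = 0.954 W/m²

CO₂: 5.35 × ln(508/425) = 5.35 × ln(1.19529) = 5.35 × 0.17839 = 0.9544 W/m².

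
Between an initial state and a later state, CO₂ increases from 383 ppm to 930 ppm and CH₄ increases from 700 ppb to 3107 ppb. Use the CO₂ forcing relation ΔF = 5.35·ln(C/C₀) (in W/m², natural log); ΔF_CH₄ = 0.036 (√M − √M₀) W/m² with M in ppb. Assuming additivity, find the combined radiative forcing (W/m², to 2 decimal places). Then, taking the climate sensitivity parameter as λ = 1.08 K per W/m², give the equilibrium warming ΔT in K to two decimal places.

CO₂: 5.35 × ln(930/383) = 5.35 × ln(2.42820) = 5.35 × 0.88715 = 4.7463 W/m².
CH₄: 0.036 × (√3107 − √700) = 0.036 × (55.7405 − 26.4575) = 0.036 × 29.2830 = 1.0542 W/m².
Total ΔF = 4.7463 + 1.0542 = 5.8005 W/m².
ΔT = λ ΔF = 1.08 × 5.80 = 6.2640 K.

ΔF = 5.80 W/m²; ΔT = 6.26 K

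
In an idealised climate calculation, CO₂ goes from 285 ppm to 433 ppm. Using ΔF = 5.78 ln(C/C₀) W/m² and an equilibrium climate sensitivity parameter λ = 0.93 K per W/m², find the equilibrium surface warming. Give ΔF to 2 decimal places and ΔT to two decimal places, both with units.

ΔF = 2.42 W/m²; ΔT = 2.25 K

CO₂: 5.78 × ln(433/285) = 5.78 × ln(1.51930) = 5.78 × 0.41825 = 2.4175 W/m².
ΔT = λ ΔF = 0.93 × 2.42 = 2.2506 K.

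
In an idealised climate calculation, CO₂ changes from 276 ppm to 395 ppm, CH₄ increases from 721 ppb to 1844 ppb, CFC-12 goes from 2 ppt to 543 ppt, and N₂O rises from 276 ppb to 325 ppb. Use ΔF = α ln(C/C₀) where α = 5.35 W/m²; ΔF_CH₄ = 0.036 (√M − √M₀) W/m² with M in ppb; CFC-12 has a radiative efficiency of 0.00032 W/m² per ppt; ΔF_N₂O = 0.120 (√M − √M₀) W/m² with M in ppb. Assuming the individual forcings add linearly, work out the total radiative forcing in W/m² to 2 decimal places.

ΔF = 2.84 W/m²

CO₂: 5.35 × ln(395/276) = 5.35 × ln(1.43116) = 5.35 × 0.35849 = 1.9179 W/m².
CH₄: 0.036 × (√1844 − √721) = 0.036 × (42.9418 − 26.8514) = 0.036 × 16.0904 = 0.5793 W/m².
CFC-12: ΔF = 0.00032 × (543 − 2) = 0.00032 × 541 = 0.1731 W/m².
N₂O: 0.120 × (√325 − √276) = 0.120 × (18.0278 − 16.6132) = 0.120 × 1.4146 = 0.1698 W/m².
Total ΔF = 1.9179 + 0.5793 + 0.1731 + 0.1698 = 2.8401 W/m².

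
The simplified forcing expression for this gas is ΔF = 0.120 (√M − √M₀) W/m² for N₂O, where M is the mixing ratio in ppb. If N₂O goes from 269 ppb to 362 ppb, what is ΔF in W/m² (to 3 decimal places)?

ΔF = 0.315 W/m²

N₂O: 0.120 × (√362 − √269) = 0.120 × (19.0263 − 16.4012) = 0.120 × 2.6251 = 0.3150 W/m².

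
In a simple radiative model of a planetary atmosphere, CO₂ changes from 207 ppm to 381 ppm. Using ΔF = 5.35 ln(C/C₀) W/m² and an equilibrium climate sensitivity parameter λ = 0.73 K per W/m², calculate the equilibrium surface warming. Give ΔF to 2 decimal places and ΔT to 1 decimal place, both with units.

CO₂: 5.35 × ln(381/207) = 5.35 × ln(1.84058) = 5.35 × 0.61008 = 3.2639 W/m².
ΔT = λ ΔF = 0.73 × 3.26 = 2.3798 K.

ΔF = 3.26 W/m²; ΔT = 2.4 K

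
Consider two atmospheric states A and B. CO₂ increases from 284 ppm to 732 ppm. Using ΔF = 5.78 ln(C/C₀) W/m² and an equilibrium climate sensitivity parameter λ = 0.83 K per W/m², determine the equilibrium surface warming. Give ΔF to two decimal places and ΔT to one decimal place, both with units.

ΔF = 5.47 W/m²; ΔT = 4.5 K

CO₂: 5.78 × ln(732/284) = 5.78 × ln(2.57746) = 5.78 × 0.94680 = 5.4725 W/m².
ΔT = λ ΔF = 0.83 × 5.47 = 4.5401 K.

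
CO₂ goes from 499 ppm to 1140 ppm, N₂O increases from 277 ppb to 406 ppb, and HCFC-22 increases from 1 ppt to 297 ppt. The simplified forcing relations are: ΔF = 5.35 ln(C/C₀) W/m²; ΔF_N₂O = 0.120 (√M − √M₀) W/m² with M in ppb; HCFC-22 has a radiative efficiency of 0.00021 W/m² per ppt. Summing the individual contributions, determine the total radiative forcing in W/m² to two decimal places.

CO₂: 5.35 × ln(1140/499) = 5.35 × ln(2.28457) = 5.35 × 0.82618 = 4.4201 W/m².
N₂O: 0.120 × (√406 − √277) = 0.120 × (20.1494 − 16.6433) = 0.120 × 3.5061 = 0.4207 W/m².
HCFC-22: ΔF = 0.00021 × (297 − 1) = 0.00021 × 296 = 0.0622 W/m².
Total ΔF = 4.4201 + 0.4207 + 0.0622 = 4.9030 W/m².

ΔF = 4.90 W/m²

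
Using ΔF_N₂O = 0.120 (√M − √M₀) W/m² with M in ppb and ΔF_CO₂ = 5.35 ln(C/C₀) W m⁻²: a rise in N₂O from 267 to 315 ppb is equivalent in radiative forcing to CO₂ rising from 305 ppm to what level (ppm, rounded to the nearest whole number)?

N₂O forcing: 0.120 × (√315 − √267) = 0.120 × (17.7482 − 16.3401) = 0.120 × 1.4081 = 0.16897 W/m².
Set 5.35 ln(C/305) = 0.16897: ln(C/305) = 0.16897/5.35 = 0.03158, so C = 305 × e^0.03158 = 305 × 1.03208 = 314.78 ppm.

C ≈ 315 ppm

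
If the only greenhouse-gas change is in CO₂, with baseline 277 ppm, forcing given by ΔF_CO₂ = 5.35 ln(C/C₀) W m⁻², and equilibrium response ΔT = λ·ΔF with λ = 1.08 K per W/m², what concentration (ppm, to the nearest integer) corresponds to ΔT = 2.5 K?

Required forcing: ΔF = ΔT/λ = 2.5/1.08 = 2.3148 W/m².
Then ln(C/277) = ΔF/5.35 = 2.3148/5.35 = 0.43267.
So C = 277 × e^0.43267 = 277 × 1.54137 = 426.96 ppm.

C ≈ 427 ppm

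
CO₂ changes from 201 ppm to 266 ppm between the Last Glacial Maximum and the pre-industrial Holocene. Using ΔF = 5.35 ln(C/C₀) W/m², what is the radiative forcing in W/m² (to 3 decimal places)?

CO₂ absorption bands are partially saturated, so forcing scales with the logarithm of the concentration ratio.
CO₂: 5.35 × ln(266/201) = 5.35 × ln(1.32338) = 5.35 × 0.28019 = 1.4990 W/m².

ΔF = 1.499 W/m²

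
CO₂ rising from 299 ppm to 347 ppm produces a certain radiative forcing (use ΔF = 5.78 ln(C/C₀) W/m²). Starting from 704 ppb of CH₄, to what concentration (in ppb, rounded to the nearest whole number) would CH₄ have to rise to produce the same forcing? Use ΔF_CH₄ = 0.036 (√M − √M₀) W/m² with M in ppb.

M ≈ 2544 ppb

CO₂ forcing: 5.78 × ln(347/299) = 5.78 × 0.148881 = 0.86053 W/m².
Set 0.036(√M − √704) = 0.86053: √M = 0.86053/0.036 + √704 = 23.9036 + 26.5330 = 50.4366.
M = (50.4366)² = 2543.85 ppb.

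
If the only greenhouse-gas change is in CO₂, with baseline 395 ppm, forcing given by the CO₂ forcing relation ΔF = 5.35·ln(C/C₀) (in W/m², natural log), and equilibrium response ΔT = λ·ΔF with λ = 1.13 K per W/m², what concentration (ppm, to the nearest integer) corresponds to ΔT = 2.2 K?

C ≈ 568 ppm

Required forcing: ΔF = ΔT/λ = 2.2/1.13 = 1.9469 W/m².
Then ln(C/395) = ΔF/5.35 = 1.9469/5.35 = 0.36391.
So C = 395 × e^0.36391 = 395 × 1.43894 = 568.38 ppm.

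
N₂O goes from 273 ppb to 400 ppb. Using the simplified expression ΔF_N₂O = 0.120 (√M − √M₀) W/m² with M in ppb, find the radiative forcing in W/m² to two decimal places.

ΔF = 0.42 W/m²

N₂O: 0.120 × (√400 − √273) = 0.120 × (20.0000 − 16.5227) = 0.120 × 3.4773 = 0.4173 W/m².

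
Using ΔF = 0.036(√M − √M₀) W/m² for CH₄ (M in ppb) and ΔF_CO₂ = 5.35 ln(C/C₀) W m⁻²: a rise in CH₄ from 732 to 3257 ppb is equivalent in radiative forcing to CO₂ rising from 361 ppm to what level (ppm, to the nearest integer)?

CH₄ forcing: 0.036 × (√3257 − √732) = 0.036 × (57.0701 − 27.0555) = 0.036 × 30.0146 = 1.08053 W/m².
Set 5.35 ln(C/361) = 1.08053: ln(C/361) = 1.08053/5.35 = 0.20197, so C = 361 × e^0.20197 = 361 × 1.22381 = 441.80 ppm.

C ≈ 442 ppm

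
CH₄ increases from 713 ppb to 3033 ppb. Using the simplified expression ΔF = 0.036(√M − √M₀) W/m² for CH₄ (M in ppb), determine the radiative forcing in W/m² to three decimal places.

CH₄: 0.036 × (√3033 − √713) = 0.036 × (55.0727 − 26.7021) = 0.036 × 28.3706 = 1.0213 W/m².

ΔF = 1.021 W/m²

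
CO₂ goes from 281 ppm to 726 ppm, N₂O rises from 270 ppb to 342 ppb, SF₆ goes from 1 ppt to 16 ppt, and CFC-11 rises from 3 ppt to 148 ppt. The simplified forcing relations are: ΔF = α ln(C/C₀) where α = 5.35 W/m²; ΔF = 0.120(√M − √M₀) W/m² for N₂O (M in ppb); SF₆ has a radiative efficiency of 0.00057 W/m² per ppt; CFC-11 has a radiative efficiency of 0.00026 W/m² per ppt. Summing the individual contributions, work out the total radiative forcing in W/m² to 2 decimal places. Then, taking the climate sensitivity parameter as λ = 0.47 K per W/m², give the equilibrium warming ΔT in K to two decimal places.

CO₂: 5.35 × ln(726/281) = 5.35 × ln(2.58363) = 5.35 × 0.94920 = 5.0782 W/m².
N₂O: 0.120 × (√342 − √270) = 0.120 × (18.4932 − 16.4317) = 0.120 × 2.0615 = 0.2474 W/m².
SF₆: ΔF = 0.00057 × (16 − 1) = 0.00057 × 15 = 0.0086 W/m².
CFC-11: ΔF = 0.00026 × (148 − 3) = 0.00026 × 145 = 0.0377 W/m².
Total ΔF = 5.0782 + 0.2474 + 0.0086 + 0.0377 = 5.3719 W/m².
ΔT = λ ΔF = 0.47 × 5.37 = 2.5239 K.

ΔF = 5.37 W/m²; ΔT = 2.52 K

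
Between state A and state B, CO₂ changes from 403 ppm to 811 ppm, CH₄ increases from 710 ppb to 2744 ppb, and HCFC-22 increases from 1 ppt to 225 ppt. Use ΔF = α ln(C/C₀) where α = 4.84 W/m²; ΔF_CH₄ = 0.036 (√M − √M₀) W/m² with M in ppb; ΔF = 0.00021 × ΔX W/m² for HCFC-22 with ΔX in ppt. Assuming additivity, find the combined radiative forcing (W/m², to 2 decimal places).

ΔF = 4.36 W/m²

CO₂: 4.84 × ln(811/403) = 4.84 × ln(2.01241) = 4.84 × 0.69933 = 3.3848 W/m².
CH₄: 0.036 × (√2744 − √710) = 0.036 × (52.3832 − 26.6458) = 0.036 × 25.7374 = 0.9265 W/m².
HCFC-22: ΔF = 0.00021 × (225 − 1) = 0.00021 × 224 = 0.0470 W/m².
Total ΔF = 3.3848 + 0.9265 + 0.0470 = 4.3583 W/m².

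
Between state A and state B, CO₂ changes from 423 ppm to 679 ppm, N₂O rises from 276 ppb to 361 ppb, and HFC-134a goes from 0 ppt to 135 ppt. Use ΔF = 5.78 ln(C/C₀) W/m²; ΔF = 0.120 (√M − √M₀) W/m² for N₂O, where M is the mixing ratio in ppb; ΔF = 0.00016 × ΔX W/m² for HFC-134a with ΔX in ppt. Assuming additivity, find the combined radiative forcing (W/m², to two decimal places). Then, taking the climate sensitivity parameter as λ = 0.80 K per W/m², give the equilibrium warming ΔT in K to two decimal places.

ΔF = 3.04 W/m²; ΔT = 2.43 K

CO₂: 5.78 × ln(679/423) = 5.78 × ln(1.60520) = 5.78 × 0.47325 = 2.7354 W/m².
N₂O: 0.120 × (√361 − √276) = 0.120 × (19.0000 − 16.6132) = 0.120 × 2.3868 = 0.2864 W/m².
HFC-134a: ΔF = 0.00016 × (135 − 0) = 0.00016 × 135 = 0.0216 W/m².
Total ΔF = 2.7354 + 0.2864 + 0.0216 = 3.0434 W/m².
ΔT = λ ΔF = 0.80 × 3.04 = 2.4320 K.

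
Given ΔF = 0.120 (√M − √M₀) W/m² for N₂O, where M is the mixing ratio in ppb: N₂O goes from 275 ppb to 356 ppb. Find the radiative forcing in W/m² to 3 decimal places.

N₂O: 0.120 × (√356 − √275) = 0.120 × (18.8680 − 16.5831) = 0.120 × 2.2849 = 0.2742 W/m².

ΔF = 0.274 W/m²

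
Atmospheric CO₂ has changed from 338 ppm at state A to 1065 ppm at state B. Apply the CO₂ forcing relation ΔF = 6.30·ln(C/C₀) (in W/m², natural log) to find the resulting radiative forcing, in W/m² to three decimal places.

ΔF = 7.230 W/m²

CO₂: 6.30 × ln(1065/338) = 6.30 × ln(3.15089) = 6.30 × 1.14768 = 7.2304 W/m².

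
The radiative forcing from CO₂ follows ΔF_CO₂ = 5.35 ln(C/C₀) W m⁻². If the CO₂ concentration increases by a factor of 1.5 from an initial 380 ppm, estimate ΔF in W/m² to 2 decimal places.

Because the forcing depends only on the ratio C/C₀, the initial concentration does not enter.
ΔF = 5.35 × ln(1.5) = 5.35 × 0.40547 = 2.1693 W/m².

ΔF = 2.17 W/m²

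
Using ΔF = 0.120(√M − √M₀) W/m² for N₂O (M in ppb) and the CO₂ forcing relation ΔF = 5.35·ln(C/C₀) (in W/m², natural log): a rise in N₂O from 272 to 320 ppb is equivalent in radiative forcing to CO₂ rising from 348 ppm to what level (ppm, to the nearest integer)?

N₂O forcing: 0.120 × (√320 − √272) = 0.120 × (17.8885 − 16.4924) = 0.120 × 1.3961 = 0.16753 W/m².
Set 5.35 ln(C/348) = 0.16753: ln(C/348) = 0.16753/5.35 = 0.03131, so C = 348 × e^0.03131 = 348 × 1.03181 = 359.07 ppm.

C ≈ 359 ppm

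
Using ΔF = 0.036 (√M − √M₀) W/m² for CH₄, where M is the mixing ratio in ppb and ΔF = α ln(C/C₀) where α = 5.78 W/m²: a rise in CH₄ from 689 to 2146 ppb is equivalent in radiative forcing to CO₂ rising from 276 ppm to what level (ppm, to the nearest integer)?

C ≈ 313 ppm

CH₄ forcing: 0.036 × (√2146 − √689) = 0.036 × (46.3249 − 26.2488) = 0.036 × 20.0761 = 0.72274 W/m².
Set 5.78 ln(C/276) = 0.72274: ln(C/276) = 0.72274/5.78 = 0.12504, so C = 276 × e^0.12504 = 276 × 1.13319 = 312.76 ppm.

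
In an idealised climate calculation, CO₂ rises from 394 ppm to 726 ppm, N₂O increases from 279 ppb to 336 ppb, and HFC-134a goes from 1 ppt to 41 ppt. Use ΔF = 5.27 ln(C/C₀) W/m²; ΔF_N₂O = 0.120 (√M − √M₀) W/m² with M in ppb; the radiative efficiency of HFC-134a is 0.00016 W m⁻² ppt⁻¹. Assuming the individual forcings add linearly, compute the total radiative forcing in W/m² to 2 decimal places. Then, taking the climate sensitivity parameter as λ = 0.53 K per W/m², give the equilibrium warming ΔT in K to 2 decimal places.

ΔF = 3.42 W/m²; ΔT = 1.81 K

CO₂: 5.27 × ln(726/394) = 5.27 × ln(1.84264) = 5.27 × 0.61120 = 3.2210 W/m².
N₂O: 0.120 × (√336 − √279) = 0.120 × (18.3303 − 16.7033) = 0.120 × 1.6270 = 0.1952 W/m².
HFC-134a: ΔF = 0.00016 × (41 − 1) = 0.00016 × 40 = 0.0064 W/m².
Total ΔF = 3.2210 + 0.1952 + 0.0064 = 3.4226 W/m².
ΔT = λ ΔF = 0.53 × 3.42 = 1.8126 K.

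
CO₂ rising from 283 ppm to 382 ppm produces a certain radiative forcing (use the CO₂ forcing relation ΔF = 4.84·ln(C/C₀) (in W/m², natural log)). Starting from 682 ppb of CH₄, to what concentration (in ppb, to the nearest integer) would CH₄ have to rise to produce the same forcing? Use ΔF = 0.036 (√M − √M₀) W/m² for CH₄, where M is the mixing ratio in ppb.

CO₂ forcing: 4.84 × ln(382/283) = 4.84 × 0.299974 = 1.45187 W/m².
Set 0.036(√M − √682) = 1.45187: √M = 1.45187/0.036 + √682 = 40.3297 + 26.1151 = 66.4448.
M = (66.4448)² = 4414.91 ppb.

M ≈ 4415 ppb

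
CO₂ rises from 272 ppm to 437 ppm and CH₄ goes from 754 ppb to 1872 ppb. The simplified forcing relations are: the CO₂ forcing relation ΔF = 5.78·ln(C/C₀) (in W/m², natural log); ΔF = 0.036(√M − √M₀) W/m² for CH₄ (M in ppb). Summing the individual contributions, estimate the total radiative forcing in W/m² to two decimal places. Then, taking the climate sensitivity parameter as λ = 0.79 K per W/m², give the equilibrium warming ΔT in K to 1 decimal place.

CO₂: 5.78 × ln(437/272) = 5.78 × ln(1.60662) = 5.78 × 0.47413 = 2.7405 W/m².
CH₄: 0.036 × (√1872 − √754) = 0.036 × (43.2666 − 27.4591) = 0.036 × 15.8075 = 0.5691 W/m².
Total ΔF = 2.7405 + 0.5691 = 3.3096 W/m².
ΔT = λ ΔF = 0.79 × 3.31 = 2.6149 K.

ΔF = 3.31 W/m²; ΔT = 2.6 K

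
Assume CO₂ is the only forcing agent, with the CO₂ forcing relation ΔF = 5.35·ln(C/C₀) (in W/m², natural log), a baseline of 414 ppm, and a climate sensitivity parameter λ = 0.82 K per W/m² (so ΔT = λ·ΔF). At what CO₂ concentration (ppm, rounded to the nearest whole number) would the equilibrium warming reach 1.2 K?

Required forcing: ΔF = ΔT/λ = 1.2/0.82 = 1.4634 W/m².
Then ln(C/414) = ΔF/5.35 = 1.4634/5.35 = 0.27353.
So C = 414 × e^0.27353 = 414 × 1.31460 = 544.24 ppm.

C ≈ 544 ppm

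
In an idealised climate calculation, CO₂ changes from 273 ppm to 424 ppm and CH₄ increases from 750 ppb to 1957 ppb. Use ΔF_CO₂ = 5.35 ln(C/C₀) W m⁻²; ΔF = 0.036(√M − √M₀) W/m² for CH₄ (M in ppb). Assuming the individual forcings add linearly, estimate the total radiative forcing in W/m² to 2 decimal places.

CO₂: 5.35 × ln(424/273) = 5.35 × ln(1.55311) = 5.35 × 0.44026 = 2.3554 W/m².
CH₄: 0.036 × (√1957 − √750) = 0.036 × (44.2380 − 27.3861) = 0.036 × 16.8519 = 0.6067 W/m².
Total ΔF = 2.3554 + 0.6067 = 2.9621 W/m².

ΔF = 2.96 W/m²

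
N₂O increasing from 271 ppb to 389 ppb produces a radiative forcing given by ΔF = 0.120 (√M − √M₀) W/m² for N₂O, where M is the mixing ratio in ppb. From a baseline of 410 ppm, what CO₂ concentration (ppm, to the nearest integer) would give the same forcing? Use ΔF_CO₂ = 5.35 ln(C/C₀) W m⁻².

N₂O forcing: 0.120 × (√389 − √271) = 0.120 × (19.7231 − 16.4621) = 0.120 × 3.2610 = 0.39132 W/m².
Set 5.35 ln(C/410) = 0.39132: ln(C/410) = 0.39132/5.35 = 0.07314, so C = 410 × e^0.07314 = 410 × 1.07588 = 441.11 ppm.

C ≈ 441 ppm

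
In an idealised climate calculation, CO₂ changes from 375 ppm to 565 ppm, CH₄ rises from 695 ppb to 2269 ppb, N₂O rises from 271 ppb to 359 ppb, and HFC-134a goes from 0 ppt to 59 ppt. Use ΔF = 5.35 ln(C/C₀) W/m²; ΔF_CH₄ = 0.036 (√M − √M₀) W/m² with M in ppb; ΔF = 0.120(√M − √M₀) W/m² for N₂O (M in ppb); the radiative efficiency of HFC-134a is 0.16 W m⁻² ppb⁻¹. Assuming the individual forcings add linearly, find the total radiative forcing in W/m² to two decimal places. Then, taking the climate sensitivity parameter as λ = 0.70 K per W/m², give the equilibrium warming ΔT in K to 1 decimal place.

ΔF = 3.27 W/m²; ΔT = 2.3 K

CO₂: 5.35 × ln(565/375) = 5.35 × ln(1.50667) = 5.35 × 0.40990 = 2.1930 W/m².
CH₄: 0.036 × (√2269 − √695) = 0.036 × (47.6340 − 26.3629) = 0.036 × 21.2711 = 0.7658 W/m².
N₂O: 0.120 × (√359 − √271) = 0.120 × (18.9473 − 16.4621) = 0.120 × 2.4852 = 0.2982 W/m².
HFC-134a: Δ = 59 − 0 = 59 ppt = 0.059 ppb; ΔF = 0.16 × 0.059 = 0.0094 W/m².
Total ΔF = 2.1930 + 0.7658 + 0.2982 + 0.0094 = 3.2664 W/m².
ΔT = λ ΔF = 0.70 × 3.27 = 2.2890 K.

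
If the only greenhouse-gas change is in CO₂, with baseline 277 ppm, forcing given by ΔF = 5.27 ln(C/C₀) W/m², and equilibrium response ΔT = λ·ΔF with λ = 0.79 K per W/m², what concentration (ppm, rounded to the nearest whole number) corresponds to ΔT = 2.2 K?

C ≈ 470 ppm

Required forcing: ΔF = ΔT/λ = 2.2/0.79 = 2.7848 W/m².
Then ln(C/277) = ΔF/5.27 = 2.7848/5.27 = 0.52843.
So C = 277 × e^0.52843 = 277 × 1.69627 = 469.87 ppm.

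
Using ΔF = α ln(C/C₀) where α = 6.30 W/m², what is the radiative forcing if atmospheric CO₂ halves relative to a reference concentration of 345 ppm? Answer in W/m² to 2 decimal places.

ΔF = -4.37 W/m²

Because the forcing depends only on the ratio C/C₀, the initial concentration does not enter.
ΔF = 6.30 × ln(0.5) = 6.30 × -0.69315 = -4.3668 W/m².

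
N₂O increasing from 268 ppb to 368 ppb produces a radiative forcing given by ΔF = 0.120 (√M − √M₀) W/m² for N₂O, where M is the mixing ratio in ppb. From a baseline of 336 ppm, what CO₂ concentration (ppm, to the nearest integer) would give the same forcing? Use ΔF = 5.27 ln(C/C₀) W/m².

C ≈ 358 ppm

N₂O forcing: 0.120 × (√368 − √268) = 0.120 × (19.1833 − 16.3707) = 0.120 × 2.8126 = 0.33751 W/m².
Set 5.27 ln(C/336) = 0.33751: ln(C/336) = 0.33751/5.27 = 0.06404, so C = 336 × e^0.06404 = 336 × 1.06614 = 358.22 ppm.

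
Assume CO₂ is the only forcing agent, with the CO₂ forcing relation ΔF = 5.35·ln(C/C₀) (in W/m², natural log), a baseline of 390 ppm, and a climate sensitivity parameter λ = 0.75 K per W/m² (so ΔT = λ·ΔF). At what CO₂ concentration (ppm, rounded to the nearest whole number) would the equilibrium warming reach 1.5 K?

Required forcing: ΔF = ΔT/λ = 1.5/0.75 = 2.0000 W/m².
Then ln(C/390) = ΔF/5.35 = 2.0000/5.35 = 0.37383.
So C = 390 × e^0.37383 = 390 × 1.45329 = 566.78 ppm.

C ≈ 567 ppm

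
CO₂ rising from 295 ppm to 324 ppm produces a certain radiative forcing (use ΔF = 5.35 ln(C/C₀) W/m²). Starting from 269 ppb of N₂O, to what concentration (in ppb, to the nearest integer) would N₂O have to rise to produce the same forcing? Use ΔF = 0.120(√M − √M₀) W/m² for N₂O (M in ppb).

M ≈ 424 ppb

CO₂ forcing: 5.35 × ln(324/295) = 5.35 × 0.093768 = 0.50166 W/m².
Set 0.120(√M − √269) = 0.50166: √M = 0.50166/0.120 + √269 = 4.1805 + 16.4012 = 20.5817.
M = (20.5817)² = 423.61 ppb.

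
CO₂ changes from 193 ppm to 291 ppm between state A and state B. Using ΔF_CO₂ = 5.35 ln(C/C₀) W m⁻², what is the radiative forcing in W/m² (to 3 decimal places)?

ΔF = 2.197 W/m²

CO₂: 5.35 × ln(291/193) = 5.35 × ln(1.50777) = 5.35 × 0.41063 = 2.1969 W/m².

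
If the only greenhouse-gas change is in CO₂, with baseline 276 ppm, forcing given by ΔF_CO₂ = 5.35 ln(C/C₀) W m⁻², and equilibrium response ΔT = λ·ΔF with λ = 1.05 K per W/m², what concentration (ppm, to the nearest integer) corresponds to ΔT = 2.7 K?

C ≈ 446 ppm

Required forcing: ΔF = ΔT/λ = 2.7/1.05 = 2.5714 W/m².
Then ln(C/276) = ΔF/5.35 = 2.5714/5.35 = 0.48064.
So C = 276 × e^0.48064 = 276 × 1.61711 = 446.32 ppm.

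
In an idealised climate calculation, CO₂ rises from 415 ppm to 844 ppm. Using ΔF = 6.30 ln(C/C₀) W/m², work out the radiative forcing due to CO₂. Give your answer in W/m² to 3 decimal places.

ΔF = 4.472 W/m²

CO₂ absorption bands are partially saturated, so forcing scales with the logarithm of the concentration ratio.
CO₂: 6.30 × ln(844/415) = 6.30 × ln(2.03373) = 6.30 × 0.70987 = 4.4722 W/m².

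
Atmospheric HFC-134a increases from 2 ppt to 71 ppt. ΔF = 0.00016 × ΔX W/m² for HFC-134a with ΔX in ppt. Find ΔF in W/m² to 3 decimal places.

ΔF = 0.011 W/m²

HFC-134a: ΔF = 0.00016 × (71 − 2) = 0.00016 × 69 = 0.0110 W/m².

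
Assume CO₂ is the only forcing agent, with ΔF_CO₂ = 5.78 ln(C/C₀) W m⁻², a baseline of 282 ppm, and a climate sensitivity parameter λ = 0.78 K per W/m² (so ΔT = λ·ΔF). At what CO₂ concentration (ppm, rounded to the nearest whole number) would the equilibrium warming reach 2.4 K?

Required forcing: ΔF = ΔT/λ = 2.4/0.78 = 3.0769 W/m².
Then ln(C/282) = ΔF/5.78 = 3.0769/5.78 = 0.53234.
So C = 282 × e^0.53234 = 282 × 1.70291 = 480.22 ppm.

C ≈ 480 ppm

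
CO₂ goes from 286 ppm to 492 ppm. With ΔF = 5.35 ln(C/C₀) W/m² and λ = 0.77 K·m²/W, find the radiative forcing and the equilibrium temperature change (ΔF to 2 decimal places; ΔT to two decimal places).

ΔF = 2.90 W/m²; ΔT = 2.23 K

CO₂: 5.35 × ln(492/286) = 5.35 × ln(1.72028) = 5.35 × 0.54249 = 2.9023 W/m².
ΔT = λ ΔF = 0.77 × 2.90 = 2.2330 K.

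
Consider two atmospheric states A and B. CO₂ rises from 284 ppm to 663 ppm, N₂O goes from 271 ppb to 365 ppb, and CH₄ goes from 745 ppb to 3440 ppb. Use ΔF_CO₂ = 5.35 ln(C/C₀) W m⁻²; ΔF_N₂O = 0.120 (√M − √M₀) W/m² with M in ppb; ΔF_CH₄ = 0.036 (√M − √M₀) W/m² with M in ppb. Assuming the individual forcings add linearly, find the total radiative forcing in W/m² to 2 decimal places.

ΔF = 5.98 W/m²

CO₂: 5.35 × ln(663/284) = 5.35 × ln(2.33451) = 5.35 × 0.84780 = 4.5357 W/m².
N₂O: 0.120 × (√365 − √271) = 0.120 × (19.1050 − 16.4621) = 0.120 × 2.6429 = 0.3171 W/m².
CH₄: 0.036 × (√3440 − √745) = 0.036 × (58.6515 − 27.2947) = 0.036 × 31.3568 = 1.1288 W/m².
Total ΔF = 4.5357 + 0.3171 + 1.1288 = 5.9816 W/m².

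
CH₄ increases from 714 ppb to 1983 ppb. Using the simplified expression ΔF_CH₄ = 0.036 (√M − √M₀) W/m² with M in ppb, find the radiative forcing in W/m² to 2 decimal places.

CH₄: 0.036 × (√1983 − √714) = 0.036 × (44.5309 − 26.7208) = 0.036 × 17.8101 = 0.6412 W/m².

ΔF = 0.64 W/m²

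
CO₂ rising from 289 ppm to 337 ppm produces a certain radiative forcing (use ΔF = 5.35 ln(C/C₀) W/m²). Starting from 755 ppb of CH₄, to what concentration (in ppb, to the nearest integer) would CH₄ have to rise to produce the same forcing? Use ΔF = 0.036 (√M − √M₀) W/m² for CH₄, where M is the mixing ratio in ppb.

CO₂ forcing: 5.35 × ln(337/289) = 5.35 × 0.153656 = 0.82206 W/m².
Set 0.036(√M − √755) = 0.82206: √M = 0.82206/0.036 + √755 = 22.8350 + 27.4773 = 50.3123.
M = (50.3123)² = 2531.33 ppb.

M ≈ 2531 ppb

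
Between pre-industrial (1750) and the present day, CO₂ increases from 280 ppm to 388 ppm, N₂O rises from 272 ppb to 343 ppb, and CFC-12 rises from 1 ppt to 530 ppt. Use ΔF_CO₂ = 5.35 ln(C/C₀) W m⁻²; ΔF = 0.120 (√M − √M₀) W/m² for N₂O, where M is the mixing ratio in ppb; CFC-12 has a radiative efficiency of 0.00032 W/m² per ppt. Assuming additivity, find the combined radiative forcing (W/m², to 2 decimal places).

ΔF = 2.16 W/m²

CO₂: 5.35 × ln(388/280) = 5.35 × ln(1.38571) = 5.35 × 0.32621 = 1.7452 W/m².
N₂O: 0.120 × (√343 − √272) = 0.120 × (18.5203 − 16.4924) = 0.120 × 2.0279 = 0.2433 W/m².
CFC-12: ΔF = 0.00032 × (530 − 1) = 0.00032 × 529 = 0.1693 W/m².
Total ΔF = 1.7452 + 0.2433 + 0.1693 = 2.1578 W/m².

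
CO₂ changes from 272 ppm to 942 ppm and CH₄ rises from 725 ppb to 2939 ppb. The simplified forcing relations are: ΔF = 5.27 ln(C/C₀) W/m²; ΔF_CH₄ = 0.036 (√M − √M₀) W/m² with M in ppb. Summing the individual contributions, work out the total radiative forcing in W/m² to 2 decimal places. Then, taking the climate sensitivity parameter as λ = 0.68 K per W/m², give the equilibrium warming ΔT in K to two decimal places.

CO₂: 5.27 × ln(942/272) = 5.27 × ln(3.46324) = 5.27 × 1.24220 = 6.5464 W/m².
CH₄: 0.036 × (√2939 − √725) = 0.036 × (54.2125 − 26.9258) = 0.036 × 27.2867 = 0.9823 W/m².
Total ΔF = 6.5464 + 0.9823 = 7.5287 W/m².
ΔT = λ ΔF = 0.68 × 7.53 = 5.1204 K.

ΔF = 7.53 W/m²; ΔT = 5.12 K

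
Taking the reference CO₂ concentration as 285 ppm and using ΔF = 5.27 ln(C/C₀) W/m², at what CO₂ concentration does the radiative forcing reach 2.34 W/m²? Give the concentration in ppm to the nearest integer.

Set 5.27 ln(C/285) = 2.34, so ln(C/285) = 2.34/5.27 = 0.44402.
Then C/285 = e^0.44402 = 1.55896, giving C = 285 × 1.55896 = 444.30 ppm.

C ≈ 444 ppm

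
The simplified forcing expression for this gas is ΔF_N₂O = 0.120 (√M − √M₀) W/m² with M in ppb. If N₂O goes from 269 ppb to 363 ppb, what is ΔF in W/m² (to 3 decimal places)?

N₂O: 0.120 × (√363 − √269) = 0.120 × (19.0526 − 16.4012) = 0.120 × 2.6514 = 0.3182 W/m².

ΔF = 0.318 W/m²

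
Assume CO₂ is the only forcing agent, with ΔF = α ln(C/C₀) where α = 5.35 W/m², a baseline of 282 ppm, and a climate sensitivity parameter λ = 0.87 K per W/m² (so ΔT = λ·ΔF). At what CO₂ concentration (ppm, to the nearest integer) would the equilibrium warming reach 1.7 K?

Required forcing: ΔF = ΔT/λ = 1.7/0.87 = 1.9540 W/m².
Then ln(C/282) = ΔF/5.35 = 1.9540/5.35 = 0.36523.
So C = 282 × e^0.36523 = 282 × 1.44085 = 406.32 ppm.

C ≈ 406 ppm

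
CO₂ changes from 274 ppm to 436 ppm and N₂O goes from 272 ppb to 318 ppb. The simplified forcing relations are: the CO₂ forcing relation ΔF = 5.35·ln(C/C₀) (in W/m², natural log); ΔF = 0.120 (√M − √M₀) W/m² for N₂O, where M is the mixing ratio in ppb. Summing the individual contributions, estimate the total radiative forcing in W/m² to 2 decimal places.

ΔF = 2.65 W/m²

CO₂: 5.35 × ln(436/274) = 5.35 × ln(1.59124) = 5.35 × 0.46451 = 2.4851 W/m².
N₂O: 0.120 × (√318 − √272) = 0.120 × (17.8326 − 16.4924) = 0.120 × 1.3402 = 0.1608 W/m².
Total ΔF = 2.4851 + 0.1608 = 2.6459 W/m².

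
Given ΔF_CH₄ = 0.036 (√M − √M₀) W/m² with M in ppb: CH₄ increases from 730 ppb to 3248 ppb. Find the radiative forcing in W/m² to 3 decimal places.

ΔF = 1.079 W/m²

CH₄: 0.036 × (√3248 − √730) = 0.036 × (56.9912 − 27.0185) = 0.036 × 29.9727 = 1.0790 W/m².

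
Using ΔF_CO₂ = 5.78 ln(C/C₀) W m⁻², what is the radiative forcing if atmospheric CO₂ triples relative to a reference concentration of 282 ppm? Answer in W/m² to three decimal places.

Because the forcing depends only on the ratio C/C₀, the initial concentration does not enter.
ΔF = 5.78 × ln(3) = 5.78 × 1.09861 = 6.3500 W/m².

ΔF = 6.350 W/m²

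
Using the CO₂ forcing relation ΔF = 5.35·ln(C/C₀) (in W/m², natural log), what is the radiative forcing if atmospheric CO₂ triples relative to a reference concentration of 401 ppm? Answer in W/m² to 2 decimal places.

ΔF = 5.35 × ln(3) = 5.35 × 1.09861 = 5.8776 W/m².

ΔF = 5.88 W/m²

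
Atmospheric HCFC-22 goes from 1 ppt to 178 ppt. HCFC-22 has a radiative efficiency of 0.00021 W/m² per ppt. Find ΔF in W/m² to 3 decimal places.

ΔF = 0.037 W/m²

HCFC-22: ΔF = 0.00021 × (178 − 1) = 0.00021 × 177 = 0.0372 W/m².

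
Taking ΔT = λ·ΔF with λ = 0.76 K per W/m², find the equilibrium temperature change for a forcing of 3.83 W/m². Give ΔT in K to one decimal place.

ΔT = λ ΔF = 0.76 × 3.83 = 2.9108 K.

ΔT = 2.9 K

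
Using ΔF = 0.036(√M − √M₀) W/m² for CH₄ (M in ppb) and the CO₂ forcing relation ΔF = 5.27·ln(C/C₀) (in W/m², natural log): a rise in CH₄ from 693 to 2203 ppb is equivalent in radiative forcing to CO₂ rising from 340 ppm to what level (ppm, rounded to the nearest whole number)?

CH₄ forcing: 0.036 × (√2203 − √693) = 0.036 × (46.9361 − 26.3249) = 0.036 × 20.6112 = 0.74200 W/m².
Set 5.27 ln(C/340) = 0.74200: ln(C/340) = 0.74200/5.27 = 0.14080, so C = 340 × e^0.14080 = 340 × 1.15119 = 391.40 ppm.

C ≈ 391 ppm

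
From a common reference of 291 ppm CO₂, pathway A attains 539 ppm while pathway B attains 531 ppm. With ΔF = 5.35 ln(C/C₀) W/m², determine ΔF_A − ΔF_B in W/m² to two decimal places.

ΔF_A − ΔF_B = 0.08 W/m²

ΔF_A = 5.35 ln(539/291) = 5.35 × 0.61639 = 3.2977 W/m².
ΔF_B = 5.35 ln(531/291) = 5.35 × 0.60144 = 3.2177 W/m².
Difference: 3.2977 − 3.2177 = 0.0800 W/m².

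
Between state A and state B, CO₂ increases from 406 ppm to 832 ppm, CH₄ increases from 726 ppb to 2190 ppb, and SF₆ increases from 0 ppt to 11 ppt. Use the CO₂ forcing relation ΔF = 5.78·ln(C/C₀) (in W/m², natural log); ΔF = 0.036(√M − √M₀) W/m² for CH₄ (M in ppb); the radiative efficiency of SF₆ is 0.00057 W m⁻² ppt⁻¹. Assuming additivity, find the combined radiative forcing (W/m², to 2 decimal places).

CO₂: 5.78 × ln(832/406) = 5.78 × ln(2.04926) = 5.78 × 0.71748 = 4.1470 W/m².
CH₄: 0.036 × (√2190 − √726) = 0.036 × (46.7974 − 26.9444) = 0.036 × 19.8530 = 0.7147 W/m².
SF₆: ΔF = 0.00057 × (11 − 0) = 0.00057 × 11 = 0.0063 W/m².
Total ΔF = 4.1470 + 0.7147 + 0.0063 = 4.8680 W/m².

ΔF = 4.87 W/m²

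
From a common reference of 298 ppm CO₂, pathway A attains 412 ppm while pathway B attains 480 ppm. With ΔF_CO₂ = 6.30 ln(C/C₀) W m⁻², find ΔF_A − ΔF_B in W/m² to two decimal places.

ΔF_A = 6.30 ln(412/298) = 6.30 × 0.32393 = 2.0408 W/m².
ΔF_B = 6.30 ln(480/298) = 6.30 × 0.47669 = 3.0031 W/m².
Difference: 2.0408 − 3.0031 = -0.9623 W/m².

ΔF_A − ΔF_B = -0.96 W/m²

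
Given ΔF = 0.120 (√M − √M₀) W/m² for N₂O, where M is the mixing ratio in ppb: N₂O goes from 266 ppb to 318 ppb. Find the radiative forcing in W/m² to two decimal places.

ΔF = 0.18 W/m²

N₂O: 0.120 × (√318 − √266) = 0.120 × (17.8326 − 16.3095) = 0.120 × 1.5231 = 0.1828 W/m².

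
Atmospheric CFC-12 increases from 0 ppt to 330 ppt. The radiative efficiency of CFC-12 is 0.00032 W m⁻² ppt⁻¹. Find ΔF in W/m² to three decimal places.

CFC-12: ΔF = 0.00032 × (330 − 0) = 0.00032 × 330 = 0.1056 W/m².

ΔF = 0.106 W/m²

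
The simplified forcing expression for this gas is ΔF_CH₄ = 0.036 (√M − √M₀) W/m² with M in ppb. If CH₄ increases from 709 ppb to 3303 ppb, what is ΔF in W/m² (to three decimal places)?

CH₄: 0.036 × (√3303 − √709) = 0.036 × (57.4717 − 26.6271) = 0.036 × 30.8446 = 1.1104 W/m².

ΔF = 1.110 W/m²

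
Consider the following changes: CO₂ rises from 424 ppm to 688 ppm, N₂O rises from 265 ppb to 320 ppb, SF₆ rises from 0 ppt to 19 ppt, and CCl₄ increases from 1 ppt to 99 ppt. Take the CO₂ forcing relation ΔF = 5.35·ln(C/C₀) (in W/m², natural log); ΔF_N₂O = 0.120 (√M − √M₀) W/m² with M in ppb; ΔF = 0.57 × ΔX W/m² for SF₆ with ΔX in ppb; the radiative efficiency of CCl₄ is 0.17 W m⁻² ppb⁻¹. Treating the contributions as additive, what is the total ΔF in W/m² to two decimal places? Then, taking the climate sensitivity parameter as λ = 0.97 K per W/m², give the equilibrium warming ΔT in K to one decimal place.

CO₂: 5.35 × ln(688/424) = 5.35 × ln(1.62264) = 5.35 × 0.48405 = 2.5897 W/m².
N₂O: 0.120 × (√320 − √265) = 0.120 × (17.8885 − 16.2788) = 0.120 × 1.6097 = 0.1932 W/m².
SF₆: Δ = 19 − 0 = 19 ppt = 0.019 ppb; ΔF = 0.57 × 0.019 = 0.0108 W/m².
CCl₄: Δ = 99 − 1 = 98 ppt = 0.098 ppb; ΔF = 0.17 × 0.098 = 0.0167 W/m².
Total ΔF = 2.5897 + 0.1932 + 0.0108 + 0.0167 = 2.8104 W/m².
ΔT = λ ΔF = 0.97 × 2.81 = 2.7257 K.

ΔF = 2.81 W/m²; ΔT = 2.7 K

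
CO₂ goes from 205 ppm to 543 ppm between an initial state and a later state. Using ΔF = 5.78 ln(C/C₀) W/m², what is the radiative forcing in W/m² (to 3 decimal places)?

CO₂: 5.78 × ln(543/205) = 5.78 × ln(2.64878) = 5.78 × 0.97410 = 5.6303 W/m².

ΔF = 5.630 W/m²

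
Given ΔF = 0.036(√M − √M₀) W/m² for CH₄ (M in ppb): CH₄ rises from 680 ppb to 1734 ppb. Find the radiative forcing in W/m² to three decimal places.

ΔF = 0.560 W/m²

CH₄: 0.036 × (√1734 − √680) = 0.036 × (41.6413 − 26.0768) = 0.036 × 15.5645 = 0.5603 W/m².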